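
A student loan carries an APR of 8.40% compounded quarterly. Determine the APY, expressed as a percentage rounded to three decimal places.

8.668%

EAR = (1 + 0.0840/4)^4 − 1.
= (1 + 0.021000)^4 − 1 = 1.086683 − 1 = 8.668%.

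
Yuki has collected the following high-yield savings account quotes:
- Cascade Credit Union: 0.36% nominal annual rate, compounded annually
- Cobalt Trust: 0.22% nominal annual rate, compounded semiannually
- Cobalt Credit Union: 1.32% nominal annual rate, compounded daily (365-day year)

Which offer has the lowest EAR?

Cobalt Trust

Cascade Credit Union: compounded annually, EAR = 0.360%
Cobalt Trust: (1 + 0.0022/2)^2 − 1 = 0.220%
Cobalt Credit Union: (1 + 0.0132/365)^365 − 1 = 1.329%
The lowest effective annual rate is Cobalt Trust at 0.220%.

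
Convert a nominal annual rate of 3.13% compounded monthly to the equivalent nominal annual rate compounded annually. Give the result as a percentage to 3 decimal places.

3.175%

EAR = (1 + 0.0313/12)^12 − 1 = 0.031753.
Compounded annually, the equivalent nominal rate is the EAR itself: 3.175%.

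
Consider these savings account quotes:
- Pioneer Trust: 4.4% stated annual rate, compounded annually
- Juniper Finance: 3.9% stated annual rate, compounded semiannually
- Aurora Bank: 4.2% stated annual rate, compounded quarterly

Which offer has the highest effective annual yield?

Pioneer Trust

Pioneer Trust: compounded annually, EAR = 4.400%
Juniper Finance: (1 + 0.039/2)^2 − 1 = 3.938%
Aurora Bank: (1 + 0.042/4)^4 − 1 = 4.267%
The highest effective annual rate is Pioneer Trust at 4.400%.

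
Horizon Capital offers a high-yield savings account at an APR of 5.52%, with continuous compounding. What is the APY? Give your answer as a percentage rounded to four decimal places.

With continuous compounding, EAR = e^0.0552 − 1.
e^0.0552 = 1.056752, so EAR = 0.056752 = 5.6752%.

5.6752%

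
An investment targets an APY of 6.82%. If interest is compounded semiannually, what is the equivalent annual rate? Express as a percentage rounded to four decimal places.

(1 + r/2)^2 − 1 = 0.0682, so 1 + r/2 = 1.0682^(1/2).
r/2 = 0.033538, so r = 0.067075 = 6.7075%.

6.7075%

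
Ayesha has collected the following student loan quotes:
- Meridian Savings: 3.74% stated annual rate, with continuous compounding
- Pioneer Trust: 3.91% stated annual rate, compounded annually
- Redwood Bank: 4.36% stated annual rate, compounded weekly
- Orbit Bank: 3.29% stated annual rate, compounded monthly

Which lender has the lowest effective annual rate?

Meridian Savings: e^0.0374 − 1 = 3.811%
Pioneer Trust: compounded annually, EAR = 3.910%
Redwood Bank: (1 + 0.0436/52)^52 − 1 = 4.455%
Orbit Bank: (1 + 0.0329/12)^12 − 1 = 3.340%
The lowest effective annual rate is Orbit Bank at 3.340%.

Orbit Bank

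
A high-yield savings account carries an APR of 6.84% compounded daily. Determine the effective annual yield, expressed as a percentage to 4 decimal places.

EAR = (1 + 0.0684/365)^365 − 1.
= 1.070787 − 1 = 7.0787%.

7.0787%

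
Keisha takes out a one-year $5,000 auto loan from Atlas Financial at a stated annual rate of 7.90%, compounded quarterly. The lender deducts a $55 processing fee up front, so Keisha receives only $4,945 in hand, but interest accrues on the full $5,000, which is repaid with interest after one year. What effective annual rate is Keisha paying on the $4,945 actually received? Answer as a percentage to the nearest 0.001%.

Amount owed after one year: 5,000 × (1 + 0.0790/4)^4 = 5,000 × 1.081371 = $5,406.86.
Effective rate on net proceeds: 5,406.86 / 4,945 − 1 = 0.093399 = 9.340%.

9.340%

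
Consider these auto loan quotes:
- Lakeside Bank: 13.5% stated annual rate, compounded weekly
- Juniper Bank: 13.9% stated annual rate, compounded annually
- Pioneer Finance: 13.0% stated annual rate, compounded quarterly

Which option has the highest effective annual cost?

Lakeside Bank

Lakeside Bank: (1 + 0.135/52)^52 − 1 = 14.434%
Juniper Bank: compounded annually, EAR = 13.900%
Pioneer Finance: (1 + 0.130/4)^4 − 1 = 13.648%
The highest effective annual rate is Lakeside Bank at 14.434%.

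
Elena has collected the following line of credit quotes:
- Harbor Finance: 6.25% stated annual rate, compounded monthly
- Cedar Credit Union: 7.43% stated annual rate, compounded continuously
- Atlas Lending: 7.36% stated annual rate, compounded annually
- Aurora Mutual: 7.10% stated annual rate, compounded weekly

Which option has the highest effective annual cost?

Cedar Credit Union

Harbor Finance: (1 + 0.0625/12)^12 − 1 = 6.432%
Cedar Credit Union: e^0.0743 − 1 = 7.713%
Atlas Lending: compounded annually, EAR = 7.360%
Aurora Mutual: (1 + 0.0710/52)^52 − 1 = 7.353%
The highest effective annual rate is Cedar Credit Union at 7.713%.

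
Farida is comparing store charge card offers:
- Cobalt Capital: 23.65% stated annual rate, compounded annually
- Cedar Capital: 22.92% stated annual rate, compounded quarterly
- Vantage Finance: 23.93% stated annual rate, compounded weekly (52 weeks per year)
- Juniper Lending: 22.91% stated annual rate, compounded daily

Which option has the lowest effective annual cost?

Cobalt Capital

Cobalt Capital: compounded annually, EAR = 23.650%
Cedar Capital: (1 + 0.2292/4)^4 − 1 = 24.966%
Vantage Finance: (1 + 0.2393/52)^52 − 1 = 26.966%
Juniper Lending: (1 + 0.2291/365)^365 − 1 = 25.738%
The lowest effective annual rate is Cobalt Capital at 23.650%.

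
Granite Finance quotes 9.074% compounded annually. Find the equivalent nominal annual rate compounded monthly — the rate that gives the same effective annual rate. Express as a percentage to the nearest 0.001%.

Compounded annually, EAR = nominal = 0.090740.
Solve (1 + r/12)^12 = 1.090740: r/12 = 1.090740^(1/12) − 1 = 0.007264, so r = 0.087171 = 8.717%.

8.717%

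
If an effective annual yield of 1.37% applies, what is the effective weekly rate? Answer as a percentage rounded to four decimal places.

The per-week rate i satisfies (1 + i)^52 = 1 + 0.0137.
i = 1.0137^(1/52) − 1 = 0.0002617 = 0.0262%.

0.0262%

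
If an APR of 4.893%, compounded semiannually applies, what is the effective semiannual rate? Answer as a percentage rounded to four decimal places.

With a nominal annual rate compounded semiannually, the periodic rate is the nominal rate divided by 2.
i = 0.04893 / 2 = 0.0244650 = 2.4465%.

2.4465%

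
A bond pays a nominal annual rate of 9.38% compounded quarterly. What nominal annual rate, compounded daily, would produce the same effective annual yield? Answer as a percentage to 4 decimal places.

EAR = (1 + 0.0938/4)^4 − 1 = 0.097151.
Solve (1 + r/365)^365 = 1.097151: r/365 = 1.097151^(1/365) − 1 = 0.000254, so r = 0.092729 = 9.2729%.

9.2729%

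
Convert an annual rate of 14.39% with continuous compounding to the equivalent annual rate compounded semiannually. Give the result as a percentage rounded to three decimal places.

14.920%

EAR under continuous compounding: e^0.1439 − 1 = 0.154769.
Solve (1 + r/2)^2 = 1.154769: r/2 = 1.154769^(1/2) − 1 = 0.074602, so r = 0.149203 = 14.920%.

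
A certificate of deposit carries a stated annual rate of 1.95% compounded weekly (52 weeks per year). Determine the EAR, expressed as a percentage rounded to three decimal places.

EAR = (1 + 0.0195/52)^52 − 1.
= (1 + 0.000375)^52 − 1 = 1.019688 − 1 = 1.969%.

1.969%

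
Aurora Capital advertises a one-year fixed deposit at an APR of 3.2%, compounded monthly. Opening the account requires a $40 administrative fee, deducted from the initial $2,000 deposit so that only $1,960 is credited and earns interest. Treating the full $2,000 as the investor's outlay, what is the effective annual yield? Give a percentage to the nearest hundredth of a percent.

1.18%

Value after one year: 1,960 × (1 + 0.032/12)^12 = 1,960 × 1.032474 = $2,023.65.
Effective yield on the $2,000 outlay: 2,023.65 / 2,000 − 1 = 0.011824 = 1.18%.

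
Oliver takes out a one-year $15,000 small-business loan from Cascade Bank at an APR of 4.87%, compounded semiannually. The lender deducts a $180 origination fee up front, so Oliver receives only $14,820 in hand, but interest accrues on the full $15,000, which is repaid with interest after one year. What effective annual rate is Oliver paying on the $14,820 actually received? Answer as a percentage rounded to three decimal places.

6.204%

Amount owed after one year: 15,000 × (1 + 0.0487/2)^2 = 15,000 × 1.049293 = $15,739.39.
Effective rate on net proceeds: 15,739.39 / 14,820 − 1 = 0.062037 = 6.204%.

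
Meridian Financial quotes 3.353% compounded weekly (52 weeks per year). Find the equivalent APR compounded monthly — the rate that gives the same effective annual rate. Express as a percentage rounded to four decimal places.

EAR = (1 + 0.03353/52)^52 − 1 = 0.034087.
Solve (1 + r/12)^12 = 1.034087: r/12 = 1.034087^(1/12) − 1 = 0.002797, so r = 0.033566 = 3.3566%.

3.3566%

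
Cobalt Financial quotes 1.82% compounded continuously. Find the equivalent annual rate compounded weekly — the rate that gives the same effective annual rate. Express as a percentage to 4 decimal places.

EAR under continuous compounding: e^0.0182 − 1 = 0.018367.
Solve (1 + r/52)^52 = 1.018367: r/52 = 1.018367^(1/52) − 1 = 0.000350, so r = 0.018203 = 1.8203%.

1.8203%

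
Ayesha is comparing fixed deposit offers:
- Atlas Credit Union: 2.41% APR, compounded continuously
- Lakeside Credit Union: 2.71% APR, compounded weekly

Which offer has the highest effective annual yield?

Atlas Credit Union: e^0.0241 − 1 = 2.439%
Lakeside Credit Union: (1 + 0.0271/52)^52 − 1 = 2.746%
The highest effective annual rate is Lakeside Credit Union at 2.746%.

Lakeside Credit Union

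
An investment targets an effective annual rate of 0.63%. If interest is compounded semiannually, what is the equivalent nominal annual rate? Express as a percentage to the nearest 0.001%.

0.629%

(1 + r/2)^2 − 1 = 0.0063, so 1 + r/2 = 1.0063^(1/2).
r/2 = 0.003145, so r = 0.006290 = 0.629%.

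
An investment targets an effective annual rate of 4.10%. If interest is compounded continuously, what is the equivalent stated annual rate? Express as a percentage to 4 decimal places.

4.0182%

Continuous: nominal r satisfies e^r − 1 = 0.0410.
r = ln(1 + 0.0410) = ln(1.0410) = 0.040182 = 4.0182%.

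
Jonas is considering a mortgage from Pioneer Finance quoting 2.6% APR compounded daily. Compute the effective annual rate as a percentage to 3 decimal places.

2.634%

EAR = (1 + 0.026/365)^365 − 1.
= (1 + 0.000071)^365 − 1 = 1.026340 − 1 = 2.634%.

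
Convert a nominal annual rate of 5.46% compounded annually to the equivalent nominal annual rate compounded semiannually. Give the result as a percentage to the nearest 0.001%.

Compounded annually, EAR = nominal = 0.054600.
Solve (1 + r/2)^2 = 1.054600: r/2 = 1.054600^(1/2) − 1 = 0.026937, so r = 0.053874 = 5.387%.

5.387%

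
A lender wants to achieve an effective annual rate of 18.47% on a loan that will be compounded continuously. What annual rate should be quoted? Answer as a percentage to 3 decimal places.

Continuous: nominal r satisfies e^r − 1 = 0.1847.
r = ln(1 + 0.1847) = ln(1.1847) = 0.169490 = 16.949%.

16.949%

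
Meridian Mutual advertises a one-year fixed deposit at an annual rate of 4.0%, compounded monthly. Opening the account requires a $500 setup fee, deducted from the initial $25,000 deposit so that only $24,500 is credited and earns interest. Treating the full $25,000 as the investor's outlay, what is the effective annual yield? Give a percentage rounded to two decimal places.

Value after one year: 24,500 × (1 + 0.040/12)^12 = 24,500 × 1.040742 = $25,498.17.
Effective yield on the $25,000 outlay: 25,498.17 / 25,000 − 1 = 0.019927 = 1.99%.

1.99%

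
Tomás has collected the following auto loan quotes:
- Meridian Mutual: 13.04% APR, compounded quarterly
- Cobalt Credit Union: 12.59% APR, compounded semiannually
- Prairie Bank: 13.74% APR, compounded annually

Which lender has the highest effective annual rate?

Prairie Bank

Meridian Mutual: (1 + 0.1304/4)^4 − 1 = 13.692%
Cobalt Credit Union: (1 + 0.1259/2)^2 − 1 = 12.986%
Prairie Bank: compounded annually, EAR = 13.740%
The highest effective annual rate is Prairie Bank at 13.740%.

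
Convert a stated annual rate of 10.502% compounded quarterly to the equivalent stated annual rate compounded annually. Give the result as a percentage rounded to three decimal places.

EAR = (1 + 0.10502/4)^4 − 1 = 0.109229.
Compounded annually, the equivalent nominal rate is the EAR itself: 10.923%.

10.923%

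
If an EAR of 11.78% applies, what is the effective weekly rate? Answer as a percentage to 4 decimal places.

0.2144%

The per-week rate i satisfies (1 + i)^52 = 1 + 0.1178.
i = 1.1178^(1/52) − 1 = 0.0021439 = 0.2144%.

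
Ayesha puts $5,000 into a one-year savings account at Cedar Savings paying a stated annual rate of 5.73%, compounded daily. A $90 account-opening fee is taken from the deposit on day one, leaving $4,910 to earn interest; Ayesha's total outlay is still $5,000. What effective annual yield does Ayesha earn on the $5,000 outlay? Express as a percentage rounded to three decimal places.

3.991%

Value after one year: 4,910 × (1 + 0.0573/365)^365 = 4,910 × 1.058969 = $5,199.54.
Effective yield on the $5,000 outlay: 5,199.54 / 5,000 − 1 = 0.039907 = 3.991%.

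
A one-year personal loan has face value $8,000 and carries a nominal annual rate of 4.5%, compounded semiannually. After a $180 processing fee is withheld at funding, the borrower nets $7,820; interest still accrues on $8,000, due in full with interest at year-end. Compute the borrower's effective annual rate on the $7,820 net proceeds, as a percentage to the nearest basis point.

Amount owed after one year: 8,000 × (1 + 0.045/2)^2 = 8,000 × 1.045506 = $8,364.05.
Effective rate on net proceeds: 8,364.05 / 7,820 − 1 = 0.069572 = 6.96%.

6.96%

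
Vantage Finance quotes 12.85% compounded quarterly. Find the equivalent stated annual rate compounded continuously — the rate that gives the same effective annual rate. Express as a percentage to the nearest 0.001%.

12.648%

EAR = (1 + 0.1285/4)^4 − 1 = 0.134826.
Equivalent continuous rate: r = ln(1 + 0.134826) = 0.126479 = 12.648%.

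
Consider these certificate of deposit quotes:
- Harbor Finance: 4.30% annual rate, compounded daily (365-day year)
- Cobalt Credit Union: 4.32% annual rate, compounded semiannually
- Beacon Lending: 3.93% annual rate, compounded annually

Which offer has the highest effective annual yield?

Harbor Finance

Harbor Finance: (1 + 0.0430/365)^365 − 1 = 4.394%
Cobalt Credit Union: (1 + 0.0432/2)^2 − 1 = 4.367%
Beacon Lending: compounded annually, EAR = 3.930%
The highest effective annual rate is Harbor Finance at 4.394%.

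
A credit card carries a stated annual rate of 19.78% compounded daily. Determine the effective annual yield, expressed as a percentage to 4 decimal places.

EAR = (1 + 0.1978/365)^365 − 1.
= (1 + 0.000542)^365 − 1 = 1.218653 − 1 = 21.8653%.

21.8653%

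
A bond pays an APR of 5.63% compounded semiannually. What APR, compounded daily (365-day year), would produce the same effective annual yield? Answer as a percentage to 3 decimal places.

5.553%

EAR = (1 + 0.0563/2)^2 − 1 = 0.057092.
Solve (1 + r/365)^365 = 1.057092: r/365 = 1.057092^(1/365) − 1 = 0.000152, so r = 0.055526 = 5.553%.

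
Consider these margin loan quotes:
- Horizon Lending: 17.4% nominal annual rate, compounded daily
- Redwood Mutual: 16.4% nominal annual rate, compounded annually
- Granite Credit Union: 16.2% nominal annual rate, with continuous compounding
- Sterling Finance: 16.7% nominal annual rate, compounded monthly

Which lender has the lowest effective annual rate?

Horizon Lending: (1 + 0.174/365)^365 − 1 = 19.001%
Redwood Mutual: compounded annually, EAR = 16.400%
Granite Credit Union: e^0.162 − 1 = 17.586%
Sterling Finance: (1 + 0.167/12)^12 − 1 = 18.039%
The lowest effective annual rate is Redwood Mutual at 16.400%.

Redwood Mutual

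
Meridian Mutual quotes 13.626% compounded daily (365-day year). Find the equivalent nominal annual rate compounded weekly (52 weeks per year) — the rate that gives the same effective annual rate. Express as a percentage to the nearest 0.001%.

EAR = (1 + 0.13626/365)^365 − 1 = 0.145951.
Solve (1 + r/52)^52 = 1.145951: r/52 = 1.145951^(1/52) − 1 = 0.002623, so r = 0.136413 = 13.641%.

13.641%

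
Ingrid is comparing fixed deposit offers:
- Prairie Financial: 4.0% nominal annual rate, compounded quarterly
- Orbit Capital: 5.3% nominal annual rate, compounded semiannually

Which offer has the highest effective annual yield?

Orbit Capital

Prairie Financial: (1 + 0.040/4)^4 − 1 = 4.060%
Orbit Capital: (1 + 0.053/2)^2 − 1 = 5.370%
The highest effective annual rate is Orbit Capital at 5.370%.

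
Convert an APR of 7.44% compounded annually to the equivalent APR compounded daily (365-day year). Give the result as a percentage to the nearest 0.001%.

Compounded annually, EAR = nominal = 0.074400.
Solve (1 + r/365)^365 = 1.074400: r/365 = 1.074400^(1/365) − 1 = 0.000197, so r = 0.071769 = 7.177%.

7.177%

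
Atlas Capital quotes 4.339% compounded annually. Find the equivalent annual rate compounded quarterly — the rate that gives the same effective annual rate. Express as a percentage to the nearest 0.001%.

4.270%

Compounded annually, EAR = nominal = 0.043390.
Solve (1 + r/4)^4 = 1.043390: r/4 = 1.043390^(1/4) − 1 = 0.010675, so r = 0.042701 = 4.270%.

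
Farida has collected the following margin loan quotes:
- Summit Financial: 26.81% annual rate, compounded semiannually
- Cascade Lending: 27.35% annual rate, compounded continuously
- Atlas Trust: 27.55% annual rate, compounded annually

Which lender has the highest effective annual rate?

Cascade Lending

Summit Financial: (1 + 0.2681/2)^2 − 1 = 28.607%
Cascade Lending: e^0.2735 − 1 = 31.456%
Atlas Trust: compounded annually, EAR = 27.550%
The highest effective annual rate is Cascade Lending at 31.456%.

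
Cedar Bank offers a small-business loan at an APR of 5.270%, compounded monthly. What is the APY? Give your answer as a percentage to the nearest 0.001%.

5.399%

EAR = (1 + 0.05270/12)^12 − 1.
= (1 + 0.004392)^12 − 1 = 1.053992 − 1 = 5.399%.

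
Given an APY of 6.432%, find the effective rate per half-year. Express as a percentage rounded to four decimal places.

3.1659%

The per-half-year rate i satisfies (1 + i)^2 = 1 + 0.06432.
i = 1.06432^(1/2) − 1 = 0.0316589 = 3.1659%.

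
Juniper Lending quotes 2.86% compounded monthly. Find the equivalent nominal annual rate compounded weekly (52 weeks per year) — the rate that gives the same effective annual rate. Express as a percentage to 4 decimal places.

2.8574%

EAR = (1 + 0.0286/12)^12 − 1 = 0.028978.
Solve (1 + r/52)^52 = 1.028978: r/52 = 1.028978^(1/52) − 1 = 0.000549, so r = 0.028574 = 2.8574%.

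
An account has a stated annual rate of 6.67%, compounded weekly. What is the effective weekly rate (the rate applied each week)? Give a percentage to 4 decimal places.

With a nominal annual rate compounded weekly, the periodic rate is the nominal rate divided by 52.
i = 0.0667 / 52 = 0.0012827 = 0.1283%.

0.1283%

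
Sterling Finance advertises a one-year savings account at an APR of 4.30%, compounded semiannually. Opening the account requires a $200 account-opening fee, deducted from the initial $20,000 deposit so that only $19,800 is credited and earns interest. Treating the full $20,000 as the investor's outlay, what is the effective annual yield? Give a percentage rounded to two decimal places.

Value after one year: 19,800 × (1 + 0.0430/2)^2 = 19,800 × 1.043462 = $20,660.55.
Effective yield on the $20,000 outlay: 20,660.55 / 20,000 − 1 = 0.033028 = 3.30%.

3.30%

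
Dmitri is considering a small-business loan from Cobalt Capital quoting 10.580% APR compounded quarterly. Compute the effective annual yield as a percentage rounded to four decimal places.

11.0072%

EAR = (1 + 0.10580/4)^4 − 1.
= (1 + 0.026450)^4 − 1 = 1.110072 − 1 = 11.0072%.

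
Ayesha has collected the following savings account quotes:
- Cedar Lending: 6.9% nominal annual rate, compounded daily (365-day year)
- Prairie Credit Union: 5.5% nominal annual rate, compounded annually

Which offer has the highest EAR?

Cedar Lending: (1 + 0.069/365)^365 − 1 = 7.143%
Prairie Credit Union: compounded annually, EAR = 5.500%
The highest effective annual rate is Cedar Lending at 7.143%.

Cedar Lending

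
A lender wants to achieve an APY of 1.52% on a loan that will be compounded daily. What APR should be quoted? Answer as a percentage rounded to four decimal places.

1.5086%

(1 + r/365)^365 − 1 = 0.0152, so 1 + r/365 = 1.0152^(1/365).
r/365 = 0.000041, so r = 0.015086 = 1.5086%.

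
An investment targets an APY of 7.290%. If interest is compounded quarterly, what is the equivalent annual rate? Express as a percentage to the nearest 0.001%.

(1 + r/4)^4 − 1 = 0.07290, so 1 + r/4 = 1.07290^(1/4).
r/4 = 0.017747, so r = 0.070988 = 7.099%.

7.099%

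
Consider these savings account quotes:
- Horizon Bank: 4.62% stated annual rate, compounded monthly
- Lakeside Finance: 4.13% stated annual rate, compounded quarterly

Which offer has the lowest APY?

Lakeside Finance

Horizon Bank: (1 + 0.0462/12)^12 − 1 = 4.719%
Lakeside Finance: (1 + 0.0413/4)^4 − 1 = 4.194%
The lowest effective annual rate is Lakeside Finance at 4.194%.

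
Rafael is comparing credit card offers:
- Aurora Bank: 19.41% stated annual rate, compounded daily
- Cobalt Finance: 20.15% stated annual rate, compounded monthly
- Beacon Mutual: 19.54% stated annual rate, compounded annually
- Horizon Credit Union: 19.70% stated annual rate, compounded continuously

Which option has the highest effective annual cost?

Cobalt Finance

Aurora Bank: (1 + 0.1941/365)^365 − 1 = 21.416%
Cobalt Finance: (1 + 0.2015/12)^12 − 1 = 22.119%
Beacon Mutual: compounded annually, EAR = 19.540%
Horizon Credit Union: e^0.1970 − 1 = 21.774%
The highest effective annual rate is Cobalt Finance at 22.119%.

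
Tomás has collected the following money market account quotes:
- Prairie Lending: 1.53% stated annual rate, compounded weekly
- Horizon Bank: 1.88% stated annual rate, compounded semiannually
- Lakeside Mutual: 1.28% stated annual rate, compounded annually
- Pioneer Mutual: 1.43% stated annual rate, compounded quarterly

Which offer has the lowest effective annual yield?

Prairie Lending: (1 + 0.0153/52)^52 − 1 = 1.542%
Horizon Bank: (1 + 0.0188/2)^2 − 1 = 1.889%
Lakeside Mutual: compounded annually, EAR = 1.280%
Pioneer Mutual: (1 + 0.0143/4)^4 − 1 = 1.438%
The lowest effective annual rate is Lakeside Mutual at 1.280%.

Lakeside Mutual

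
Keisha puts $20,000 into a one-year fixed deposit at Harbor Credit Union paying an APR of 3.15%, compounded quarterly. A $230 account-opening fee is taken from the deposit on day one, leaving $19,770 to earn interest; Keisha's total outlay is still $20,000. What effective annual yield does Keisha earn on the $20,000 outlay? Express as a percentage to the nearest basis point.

Value after one year: 19,770 × (1 + 0.0315/4)^4 = 19,770 × 1.031874 = $20,400.15.
Effective yield on the $20,000 outlay: 20,400.15 / 20,000 − 1 = 0.020007 = 2.00%.

2.00%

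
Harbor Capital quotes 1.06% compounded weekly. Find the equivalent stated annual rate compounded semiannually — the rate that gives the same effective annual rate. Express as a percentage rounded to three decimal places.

1.063%

EAR = (1 + 0.0106/52)^52 − 1 = 0.010655.
Solve (1 + r/2)^2 = 1.010655: r/2 = 1.010655^(1/2) − 1 = 0.005314, so r = 0.010627 = 1.063%.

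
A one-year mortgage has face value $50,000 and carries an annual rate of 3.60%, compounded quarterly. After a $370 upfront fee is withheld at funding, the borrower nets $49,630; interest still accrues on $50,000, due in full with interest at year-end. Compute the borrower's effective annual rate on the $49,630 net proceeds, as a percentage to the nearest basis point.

4.42%

Amount owed after one year: 50,000 × (1 + 0.0360/4)^4 = 50,000 × 1.036489 = $51,824.45.
Effective rate on net proceeds: 51,824.45 / 49,630 − 1 = 0.044216 = 4.42%.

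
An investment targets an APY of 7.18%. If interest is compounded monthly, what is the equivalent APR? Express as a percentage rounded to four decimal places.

(1 + r/12)^12 − 1 = 0.0718, so 1 + r/12 = 1.0718^(1/12).
r/12 = 0.005795, so r = 0.069540 = 6.9540%.

6.9540%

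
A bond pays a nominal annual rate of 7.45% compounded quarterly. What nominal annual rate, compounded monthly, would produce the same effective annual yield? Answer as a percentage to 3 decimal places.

EAR = (1 + 0.0745/4)^4 − 1 = 0.076607.
Solve (1 + r/12)^12 = 1.076607: r/12 = 1.076607^(1/12) − 1 = 0.006170, so r = 0.074042 = 7.404%.

7.404%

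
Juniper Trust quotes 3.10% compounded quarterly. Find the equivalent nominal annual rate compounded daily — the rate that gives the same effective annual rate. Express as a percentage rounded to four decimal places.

EAR = (1 + 0.0310/4)^4 − 1 = 0.031362.
Solve (1 + r/365)^365 = 1.031362: r/365 = 1.031362^(1/365) − 1 = 0.000085, so r = 0.030882 = 3.0882%.

3.0882%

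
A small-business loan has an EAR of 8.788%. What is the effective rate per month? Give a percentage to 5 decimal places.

The per-month rate i satisfies (1 + i)^12 = 1 + 0.08788.
i = 1.08788^(1/12) − 1 = 0.0070439 = 0.70439%.

0.70439%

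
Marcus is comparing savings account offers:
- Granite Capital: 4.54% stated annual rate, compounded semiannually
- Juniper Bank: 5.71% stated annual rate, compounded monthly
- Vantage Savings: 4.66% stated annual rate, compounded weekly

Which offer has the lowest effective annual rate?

Granite Capital: (1 + 0.0454/2)^2 − 1 = 4.592%
Juniper Bank: (1 + 0.0571/12)^12 − 1 = 5.862%
Vantage Savings: (1 + 0.0466/52)^52 − 1 = 4.768%
The lowest effective annual rate is Granite Capital at 4.592%.

Granite Capital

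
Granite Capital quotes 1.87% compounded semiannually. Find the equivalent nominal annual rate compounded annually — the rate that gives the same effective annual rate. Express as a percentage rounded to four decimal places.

1.8787%

EAR = (1 + 0.0187/2)^2 − 1 = 0.018787.
Compounded annually, the equivalent nominal rate is the EAR itself: 1.8787%.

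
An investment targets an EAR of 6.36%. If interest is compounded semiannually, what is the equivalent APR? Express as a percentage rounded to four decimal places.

(1 + r/2)^2 − 1 = 0.0636, so 1 + r/2 = 1.0636^(1/2).
r/2 = 0.031310, so r = 0.062620 = 6.2620%.

6.2620%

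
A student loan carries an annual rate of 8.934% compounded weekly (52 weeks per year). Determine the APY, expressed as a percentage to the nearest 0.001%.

9.337%

EAR = (1 + 0.08934/52)^52 − 1.
= 1.093369 − 1 = 9.337%.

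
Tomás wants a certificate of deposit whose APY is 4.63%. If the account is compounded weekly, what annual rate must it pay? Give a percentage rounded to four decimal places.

(1 + r/52)^52 − 1 = 0.0463, so 1 + r/52 = 1.0463^(1/52).
r/52 = 0.000871, so r = 0.045280 = 4.5280%.

4.5280%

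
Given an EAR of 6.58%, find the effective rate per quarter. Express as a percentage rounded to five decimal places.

The per-quarter rate i satisfies (1 + i)^4 = 1 + 0.0658.
i = 1.0658^(1/4) − 1 = 0.0160590 = 1.60590%.

1.60590%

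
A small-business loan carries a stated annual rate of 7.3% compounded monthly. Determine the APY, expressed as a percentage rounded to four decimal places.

7.5493%

EAR = (1 + 0.073/12)^12 − 1.
= 1.075493 − 1 = 7.5493%.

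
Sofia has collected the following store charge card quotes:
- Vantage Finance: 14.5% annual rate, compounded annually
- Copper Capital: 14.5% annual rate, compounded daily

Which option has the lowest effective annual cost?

Vantage Finance

Vantage Finance: compounded annually, EAR = 14.500%
Copper Capital: (1 + 0.145/365)^365 − 1 = 15.601%
The lowest effective annual rate is Vantage Finance at 14.500%.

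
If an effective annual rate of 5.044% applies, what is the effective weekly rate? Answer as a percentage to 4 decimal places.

The per-week rate i satisfies (1 + i)^52 = 1 + 0.05044.
i = 1.05044^(1/52) − 1 = 0.0009468 = 0.0947%.

0.0947%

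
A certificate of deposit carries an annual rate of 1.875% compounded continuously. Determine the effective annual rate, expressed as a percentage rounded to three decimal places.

With continuous compounding, EAR = e^0.01875 − 1.
e^0.01875 = 1.018927, so EAR = 0.018927 = 1.893%.

1.893%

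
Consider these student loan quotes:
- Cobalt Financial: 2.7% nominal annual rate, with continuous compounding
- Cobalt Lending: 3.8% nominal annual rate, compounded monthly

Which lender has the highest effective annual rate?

Cobalt Financial: e^0.027 − 1 = 2.737%
Cobalt Lending: (1 + 0.038/12)^12 − 1 = 3.867%
The highest effective annual rate is Cobalt Lending at 3.867%.

Cobalt Lending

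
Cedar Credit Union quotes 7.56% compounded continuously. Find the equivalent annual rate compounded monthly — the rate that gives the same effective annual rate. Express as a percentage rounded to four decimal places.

7.5839%

EAR under continuous compounding: e^0.0756 − 1 = 0.078531.
Solve (1 + r/12)^12 = 1.078531: r/12 = 1.078531^(1/12) − 1 = 0.006320, so r = 0.075839 = 7.5839%.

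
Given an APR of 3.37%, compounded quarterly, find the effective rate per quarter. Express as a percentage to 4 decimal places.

With a nominal annual rate compounded quarterly, the periodic rate is the nominal rate divided by 4.
i = 0.0337 / 4 = 0.0084250 = 0.8425%.

0.8425%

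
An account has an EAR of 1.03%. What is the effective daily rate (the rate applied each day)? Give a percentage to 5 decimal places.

0.00281%

The per-day rate i satisfies (1 + i)^365 = 1 + 0.0103.
i = 1.0103^(1/365) − 1 = 0.0000281 = 0.00281%.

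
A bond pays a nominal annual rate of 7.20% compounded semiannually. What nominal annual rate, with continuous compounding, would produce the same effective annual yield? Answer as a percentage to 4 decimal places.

7.0734%

EAR = (1 + 0.0720/2)^2 − 1 = 0.073296.
Equivalent continuous rate: r = ln(1 + 0.073296) = 0.070734 = 7.0734%.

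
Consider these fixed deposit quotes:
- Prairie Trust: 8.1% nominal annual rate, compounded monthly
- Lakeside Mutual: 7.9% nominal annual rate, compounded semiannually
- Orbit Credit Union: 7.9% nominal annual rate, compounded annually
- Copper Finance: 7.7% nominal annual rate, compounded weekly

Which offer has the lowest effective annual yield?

Orbit Credit Union

Prairie Trust: (1 + 0.081/12)^12 − 1 = 8.408%
Lakeside Mutual: (1 + 0.079/2)^2 − 1 = 8.056%
Orbit Credit Union: compounded annually, EAR = 7.900%
Copper Finance: (1 + 0.077/52)^52 − 1 = 7.998%
The lowest effective annual rate is Orbit Credit Union at 7.900%.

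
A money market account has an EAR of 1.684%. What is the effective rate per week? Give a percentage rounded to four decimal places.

The per-week rate i satisfies (1 + i)^52 = 1 + 0.01684.
i = 1.01684^(1/52) − 1 = 0.0003212 = 0.0321%.

0.0321%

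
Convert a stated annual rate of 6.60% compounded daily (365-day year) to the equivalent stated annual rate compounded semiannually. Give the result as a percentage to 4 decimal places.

EAR = (1 + 0.0660/365)^365 − 1 = 0.068220.
Solve (1 + r/2)^2 = 1.068220: r/2 = 1.068220^(1/2) − 1 = 0.033547, so r = 0.067095 = 6.7095%.

6.7095%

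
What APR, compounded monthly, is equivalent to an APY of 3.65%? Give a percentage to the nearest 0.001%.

3.590%

(1 + r/12)^12 − 1 = 0.0365, so 1 + r/12 = 1.0365^(1/12).
r/12 = 0.002992, so r = 0.035903 = 3.590%.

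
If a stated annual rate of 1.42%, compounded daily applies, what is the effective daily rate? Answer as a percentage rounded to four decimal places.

0.0039%

With a nominal annual rate compounded daily, the periodic rate is the nominal rate divided by 365.
i = 0.0142 / 365 = 0.0000389 = 0.0039%.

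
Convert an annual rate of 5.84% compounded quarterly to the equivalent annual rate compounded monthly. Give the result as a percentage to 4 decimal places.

EAR = (1 + 0.0584/4)^4 − 1 = 0.059691.
Solve (1 + r/12)^12 = 1.059691: r/12 = 1.059691^(1/12) − 1 = 0.004843, so r = 0.058118 = 5.8118%.

5.8118%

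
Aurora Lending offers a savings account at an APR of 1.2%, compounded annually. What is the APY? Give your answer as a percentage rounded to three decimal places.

1.200%

Annual compounding means the effective rate equals the nominal rate: 1.200%.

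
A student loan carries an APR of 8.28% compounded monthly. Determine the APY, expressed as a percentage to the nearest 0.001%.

EAR = (1 + 0.0828/12)^12 − 1.
= (1 + 0.006900)^12 − 1 = 1.086016 − 1 = 8.602%.

8.602%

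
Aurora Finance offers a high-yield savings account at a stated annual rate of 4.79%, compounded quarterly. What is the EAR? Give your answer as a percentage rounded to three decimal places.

EAR = (1 + 0.0479/4)^4 − 1.
= 1.048767 − 1 = 4.877%.

4.877%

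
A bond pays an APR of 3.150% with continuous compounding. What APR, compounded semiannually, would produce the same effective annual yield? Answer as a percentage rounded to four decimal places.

EAR under continuous compounding: e^0.03150 − 1 = 0.032001.
Solve (1 + r/2)^2 = 1.032001: r/2 = 1.032001^(1/2) − 1 = 0.015875, so r = 0.031749 = 3.1749%.

3.1749%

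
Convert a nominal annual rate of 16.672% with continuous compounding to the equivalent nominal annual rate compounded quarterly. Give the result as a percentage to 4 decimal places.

EAR under continuous compounding: e^0.16672 − 1 = 0.181423.
Solve (1 + r/4)^4 = 1.181423: r/4 = 1.181423^(1/4) − 1 = 0.042561, so r = 0.170243 = 17.0243%.

17.0243%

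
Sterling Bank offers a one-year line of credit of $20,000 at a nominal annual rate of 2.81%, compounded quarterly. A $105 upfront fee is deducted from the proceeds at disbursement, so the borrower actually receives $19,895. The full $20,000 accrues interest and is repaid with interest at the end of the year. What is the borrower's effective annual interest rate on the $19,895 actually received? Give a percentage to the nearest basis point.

Amount owed after one year: 20,000 × (1 + 0.0281/4)^4 = 20,000 × 1.028397 = $20,567.95.
Effective rate on net proceeds: 20,567.95 / 19,895 − 1 = 0.033825 = 3.38%.

3.38%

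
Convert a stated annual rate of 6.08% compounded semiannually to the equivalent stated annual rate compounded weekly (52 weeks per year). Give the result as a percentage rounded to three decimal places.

5.993%

EAR = (1 + 0.0608/2)^2 − 1 = 0.061724.
Solve (1 + r/52)^52 = 1.061724: r/52 = 1.061724^(1/52) − 1 = 0.001152, so r = 0.059929 = 5.993%.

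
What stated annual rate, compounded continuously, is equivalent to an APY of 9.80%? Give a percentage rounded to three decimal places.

Continuous: nominal r satisfies e^r − 1 = 0.0980.
r = ln(1 + 0.0980) = ln(1.0980) = 0.093490 = 9.349%.

9.349%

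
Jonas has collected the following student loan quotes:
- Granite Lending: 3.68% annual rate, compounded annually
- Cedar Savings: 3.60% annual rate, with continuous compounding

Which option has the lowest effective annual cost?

Granite Lending: compounded annually, EAR = 3.680%
Cedar Savings: e^0.0360 − 1 = 3.666%
The lowest effective annual rate is Cedar Savings at 3.666%.

Cedar Savings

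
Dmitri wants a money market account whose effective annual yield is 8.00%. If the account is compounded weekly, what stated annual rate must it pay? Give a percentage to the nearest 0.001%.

(1 + r/52)^52 − 1 = 0.0800, so 1 + r/52 = 1.0800^(1/52).
r/52 = 0.001481, so r = 0.077018 = 7.702%.

7.702%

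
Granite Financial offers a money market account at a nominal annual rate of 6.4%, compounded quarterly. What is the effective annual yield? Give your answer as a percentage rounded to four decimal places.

6.5552%

EAR = (1 + 0.064/4)^4 − 1.
= 1.065552 − 1 = 6.5552%.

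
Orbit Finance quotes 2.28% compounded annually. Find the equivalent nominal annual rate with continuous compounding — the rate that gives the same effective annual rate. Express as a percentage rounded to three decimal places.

2.254%

Compounded annually, EAR = nominal = 0.022800.
Equivalent continuous rate: r = ln(1 + 0.022800) = 0.022544 = 2.254%.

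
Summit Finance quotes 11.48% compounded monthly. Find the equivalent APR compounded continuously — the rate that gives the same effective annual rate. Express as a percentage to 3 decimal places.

11.425%

EAR = (1 + 0.1148/12)^12 − 1 = 0.121037.
Equivalent continuous rate: r = ln(1 + 0.121037) = 0.114254 = 11.425%.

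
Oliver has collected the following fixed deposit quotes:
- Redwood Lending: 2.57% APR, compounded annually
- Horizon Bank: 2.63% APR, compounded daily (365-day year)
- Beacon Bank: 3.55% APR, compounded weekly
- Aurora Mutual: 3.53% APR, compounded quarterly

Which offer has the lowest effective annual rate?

Redwood Lending: compounded annually, EAR = 2.570%
Horizon Bank: (1 + 0.0263/365)^365 − 1 = 2.665%
Beacon Bank: (1 + 0.0355/52)^52 − 1 = 3.613%
Aurora Mutual: (1 + 0.0353/4)^4 − 1 = 3.577%
The lowest effective annual rate is Redwood Lending at 2.570%.

Redwood Lending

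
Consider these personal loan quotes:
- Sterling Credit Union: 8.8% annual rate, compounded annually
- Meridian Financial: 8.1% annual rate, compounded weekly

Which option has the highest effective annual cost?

Sterling Credit Union

Sterling Credit Union: compounded annually, EAR = 8.800%
Meridian Financial: (1 + 0.081/52)^52 − 1 = 8.430%
The highest effective annual rate is Sterling Credit Union at 8.800%.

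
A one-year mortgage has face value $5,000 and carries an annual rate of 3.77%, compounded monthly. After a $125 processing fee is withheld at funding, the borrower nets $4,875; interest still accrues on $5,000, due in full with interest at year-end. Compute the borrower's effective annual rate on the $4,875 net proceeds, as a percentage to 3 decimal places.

Amount owed after one year: 5,000 × (1 + 0.0377/12)^12 = 5,000 × 1.038358 = $5,191.79.
Effective rate on net proceeds: 5,191.79 / 4,875 − 1 = 0.064983 = 6.498%.

6.498%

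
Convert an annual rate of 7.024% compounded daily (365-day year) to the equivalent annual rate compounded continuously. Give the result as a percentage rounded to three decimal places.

7.023%

EAR = (1 + 0.07024/365)^365 − 1 = 0.072758.
Equivalent continuous rate: r = ln(1 + 0.072758) = 0.070233 = 7.023%.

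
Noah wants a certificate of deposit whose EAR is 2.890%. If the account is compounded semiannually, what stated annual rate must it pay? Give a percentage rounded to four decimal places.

2.8694%

(1 + r/2)^2 − 1 = 0.02890, so 1 + r/2 = 1.02890^(1/2).
r/2 = 0.014347, so r = 0.028694 = 2.8694%.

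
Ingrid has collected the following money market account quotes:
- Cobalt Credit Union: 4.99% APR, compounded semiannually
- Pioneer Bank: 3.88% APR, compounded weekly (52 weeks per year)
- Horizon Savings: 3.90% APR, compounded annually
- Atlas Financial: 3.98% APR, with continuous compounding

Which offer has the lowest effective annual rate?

Horizon Savings

Cobalt Credit Union: (1 + 0.0499/2)^2 − 1 = 5.052%
Pioneer Bank: (1 + 0.0388/52)^52 − 1 = 3.955%
Horizon Savings: compounded annually, EAR = 3.900%
Atlas Financial: e^0.0398 − 1 = 4.060%
The lowest effective annual rate is Horizon Savings at 3.900%.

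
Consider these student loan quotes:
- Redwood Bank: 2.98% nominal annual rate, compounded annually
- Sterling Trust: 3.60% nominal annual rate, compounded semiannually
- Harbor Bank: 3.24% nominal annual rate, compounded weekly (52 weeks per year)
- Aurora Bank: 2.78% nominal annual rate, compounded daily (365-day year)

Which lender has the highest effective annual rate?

Redwood Bank: compounded annually, EAR = 2.980%
Sterling Trust: (1 + 0.0360/2)^2 − 1 = 3.632%
Harbor Bank: (1 + 0.0324/52)^52 − 1 = 3.292%
Aurora Bank: (1 + 0.0278/365)^365 − 1 = 2.819%
The highest effective annual rate is Sterling Trust at 3.632%.

Sterling Trust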